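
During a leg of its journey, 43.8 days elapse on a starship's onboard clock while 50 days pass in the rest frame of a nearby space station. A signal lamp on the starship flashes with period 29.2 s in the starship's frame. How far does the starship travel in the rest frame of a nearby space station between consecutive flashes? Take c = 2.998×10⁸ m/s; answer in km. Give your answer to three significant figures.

From Δt = γΔτ: γ = 50/43.8 = 1.14155.
β = √(1 − 1/γ²) = 0.48231. Lab-frame period = γτ = 1.14155×29.2 s = 33.333 s. Distance = βc × γτ = 0.48231 × 2.998×10⁸ m/s × 33.333 s = 4.8198×10^9 m = 4.82×10^6 km.

4.82×10^6 km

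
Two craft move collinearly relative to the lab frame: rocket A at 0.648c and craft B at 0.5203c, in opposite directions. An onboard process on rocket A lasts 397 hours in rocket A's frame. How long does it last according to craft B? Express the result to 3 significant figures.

The velocity of rocket A relative to craft B is (0.648 + 0.5203)c / (1 + 0.648×0.5203) = 0.87372c; relative speed 0.87372c.
At |u| = 0.87372c, γ = (1 − 0.763387)^(−1/2) = 2.0558.
The clock on rocket A records proper time, so craft B measures Δt = γΔτ = 2.0558 × 397 = 816 hours.

816 hours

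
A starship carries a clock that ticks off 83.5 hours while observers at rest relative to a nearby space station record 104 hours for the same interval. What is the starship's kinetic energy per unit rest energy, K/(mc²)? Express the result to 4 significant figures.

From Δt = γΔτ: γ = 104/83.5 = 1.24551.
K/(mc²) = γ − 1 = 1.24551 − 1 = 0.2455.

0.2455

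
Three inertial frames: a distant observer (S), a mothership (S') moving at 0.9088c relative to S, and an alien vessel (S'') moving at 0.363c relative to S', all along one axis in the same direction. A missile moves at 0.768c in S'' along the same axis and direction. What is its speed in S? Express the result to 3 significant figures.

0.994c

Apply u = (u'+v)/(1+u'v) twice. Missile in the mothership frame: (0.768+0.363)/(1+0.768·0.363) = 1.131/1.278784 = 0.88443c.
That velocity, transformed to the rest frame of a distant observer: (0.88443+0.9088)/(1+0.88443·0.9088) = 1.79323/1.803769984 = 0.99416c.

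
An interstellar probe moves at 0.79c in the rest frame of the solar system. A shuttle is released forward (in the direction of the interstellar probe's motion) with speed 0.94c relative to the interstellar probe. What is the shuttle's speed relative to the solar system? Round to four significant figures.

Relativistic velocity addition: u = (u' + v)/(1 + u'v/c²), with u' = 0.94c and v = 0.79c.
Numerator: 0.94 + 0.79 = 1.73. Denominator: 1 + (0.94)(0.79) = 1.7426.
u = 1.73/1.7426 = 0.99277, so the speed is 0.9928c.

0.9928c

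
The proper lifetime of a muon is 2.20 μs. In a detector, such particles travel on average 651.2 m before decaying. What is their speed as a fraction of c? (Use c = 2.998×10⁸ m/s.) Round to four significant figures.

0.7026c

Let x = d/(cτ) = 651.2 m / (2.998×10⁸ m/s × 2.200×10^-6 s) = 0.98732. Since d = βγcτ, x = βγ = β/√(1−β²).
Solving: β² = x²/(1+x²) = 0.974801/1.974801 = 0.49362, so β = 0.7026.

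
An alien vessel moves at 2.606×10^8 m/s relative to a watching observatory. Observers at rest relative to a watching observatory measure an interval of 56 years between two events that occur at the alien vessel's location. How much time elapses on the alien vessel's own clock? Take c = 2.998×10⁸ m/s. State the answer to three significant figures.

β = v/c = (2.606×10^8 m/s)/(2.998×10⁸ m/s) = 0.869246.
γ = 1/√(1 − β²) = 1/√(1 − 0.7555886) = 1/√0.2444114 = 1/0.49438 = 2.0227.
The alien vessel's clock runs slow as seen from a watching observatory, so Δτ = Δt/γ = 56/2.0227 = 27.7 years.

27.7 years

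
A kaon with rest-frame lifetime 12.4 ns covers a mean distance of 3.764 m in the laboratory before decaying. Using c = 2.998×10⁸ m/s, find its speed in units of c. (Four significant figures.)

0.7115c

d = βγcτ ⇒ βγ = d/(cτ) = 3.764 m / (3.71752 m) = 1.0125.
β = (βγ)/√(1+(βγ)²) = 1.0125/√2.02516 = 0.7115.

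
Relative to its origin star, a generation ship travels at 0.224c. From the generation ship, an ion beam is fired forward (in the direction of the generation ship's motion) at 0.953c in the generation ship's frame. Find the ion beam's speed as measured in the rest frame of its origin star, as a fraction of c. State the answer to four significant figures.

Relativistic velocity addition: u = (u' + v)/(1 + u'v/c²), with u' = 0.953c and v = 0.224c.
Numerator: 0.953 + 0.224 = 1.177. Denominator: 1 + (0.953)(0.224) = 1.213472.
u = 1.177/1.213472 = 0.96994, so the speed is 0.9699c.

0.9699c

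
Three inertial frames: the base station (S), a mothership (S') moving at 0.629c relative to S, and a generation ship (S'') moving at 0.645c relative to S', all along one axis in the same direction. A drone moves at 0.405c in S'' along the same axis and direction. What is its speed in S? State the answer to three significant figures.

0.959c

First combine the drone and generation ship (S''→S'): u₁ = (0.405 + 0.645)/(1 + 0.405×0.645) = 1.05/1.261225 = 0.83252.
Then combine with the mothership (S'→S): u = (0.83252 + 0.629)/(1 + 0.83252×0.629) = 1.46152/1.52365508 = 0.95922.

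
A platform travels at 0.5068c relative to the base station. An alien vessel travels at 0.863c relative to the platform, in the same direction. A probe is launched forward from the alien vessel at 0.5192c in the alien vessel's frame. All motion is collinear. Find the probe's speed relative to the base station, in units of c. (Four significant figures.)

0.9849c

Compose velocities in two stages. Stage 1 (into S'): u₁ = (0.5192+0.863)/(1+0.5192×0.863) = 0.95451.
Stage 2 (into S): u = (0.95451+0.5068)/(1+0.95451×0.5068) = 0.98488, so the speed is 0.9849c.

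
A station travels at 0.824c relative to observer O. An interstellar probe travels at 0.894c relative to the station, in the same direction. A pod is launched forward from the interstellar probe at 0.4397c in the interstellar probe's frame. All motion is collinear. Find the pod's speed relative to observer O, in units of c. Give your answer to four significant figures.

0.9958c

Compose velocities in two stages. Stage 1 (into S'): u₁ = (0.4397+0.894)/(1+0.4397×0.894) = 0.95737.
Stage 2 (into S): u = (0.95737+0.824)/(1+0.95737×0.824) = 0.99581, so the speed is 0.9958c.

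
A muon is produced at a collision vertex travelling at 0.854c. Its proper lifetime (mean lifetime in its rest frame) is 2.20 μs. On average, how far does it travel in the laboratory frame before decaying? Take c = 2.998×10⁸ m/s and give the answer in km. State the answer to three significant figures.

1.08 km

γ = 1/√(1 − β²) = 1/√(1 − 0.729316) = 1/√0.270684 = 1/0.520273 = 1.9221.
Lab-frame lifetime: Δt = γτ = 1.9221 × 2.20 μs = 4.2286 μs.
Distance: d = vΔt = 0.854 × 2.998×10⁸ m/s × 4.2286×10^-6 s = 1080 m = 1.08 km.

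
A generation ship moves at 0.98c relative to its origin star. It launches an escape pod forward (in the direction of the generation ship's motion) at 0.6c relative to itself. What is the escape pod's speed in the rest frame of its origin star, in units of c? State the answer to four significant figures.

In units of c, u = (u' + v)/(1 + u'v) with u' = 0.6 and v = 0.98.
Numerator: 0.6 + 0.98 = 1.58. Denominator: 1 + (0.6)(0.98) = 1.588.
u = 1.58/1.588 = 0.99496, so the speed is 0.9950c.

0.9950c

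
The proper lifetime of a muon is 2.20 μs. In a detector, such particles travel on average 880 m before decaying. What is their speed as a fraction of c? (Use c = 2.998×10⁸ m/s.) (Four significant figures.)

Lab distance = (lab lifetime)·v = γτ·βc, so βγ = d/(cτ) = 880.0/(2.998×10⁸ × 2.200×10^-6) = 1.3342.
With βγ = 1.3342: γ² = 1 + (βγ)² = 2.78009, and β = (βγ)/γ = 1.3342/1.66736 = 0.8002.

0.8002c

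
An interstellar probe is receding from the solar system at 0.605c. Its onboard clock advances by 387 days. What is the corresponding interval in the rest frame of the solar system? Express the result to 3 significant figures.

486 days

β² = 0.366025, so γ = 1/√0.633975 = 1.2559.
Time dilation: Δt = γ·Δτ = 1.2559 × 387 = 486 days.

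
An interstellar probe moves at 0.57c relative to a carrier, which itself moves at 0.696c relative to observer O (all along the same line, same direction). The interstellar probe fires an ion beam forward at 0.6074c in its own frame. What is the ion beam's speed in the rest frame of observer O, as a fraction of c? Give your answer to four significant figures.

First combine the ion beam and interstellar probe (S''→S'): u₁ = (0.6074 + 0.57)/(1 + 0.6074×0.57) = 1.1774/1.346218 = 0.8746.
Then combine with the carrier (S'→S): u = (0.8746 + 0.696)/(1 + 0.8746×0.696) = 1.5706/1.6087216 = 0.9763.

0.9763c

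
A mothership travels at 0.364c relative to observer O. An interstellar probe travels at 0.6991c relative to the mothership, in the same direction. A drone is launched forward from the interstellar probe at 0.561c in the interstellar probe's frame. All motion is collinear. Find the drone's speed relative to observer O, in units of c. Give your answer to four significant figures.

First combine the drone and interstellar probe (S''→S'): u₁ = (0.561 + 0.6991)/(1 + 0.561×0.6991) = 1.2601/1.3921951 = 0.90512.
Then combine with the mothership (S'→S): u = (0.90512 + 0.364)/(1 + 0.90512×0.364) = 1.26912/1.32946368 = 0.95461.

0.9546c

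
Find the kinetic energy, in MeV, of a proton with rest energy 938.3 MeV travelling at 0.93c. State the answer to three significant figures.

With β = 0.93, γ = 1/√(1 − 0.93²) = 1/√0.1351 = 2.7206.
Kinetic energy: K = (γ − 1)mc² = (2.7206 − 1) × 938.3 MeV = 1.7206 × 938.3 = 1610 MeV.

1610 MeV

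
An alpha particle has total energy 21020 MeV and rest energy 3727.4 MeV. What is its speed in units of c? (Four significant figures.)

Total energy E = γmc² gives γ = 21020/3727.4 = 5.6393.
Hence β = √(1 − 1/γ²) = √(1 − 0.0314449) = √0.9685551 = 0.9842.

0.9842c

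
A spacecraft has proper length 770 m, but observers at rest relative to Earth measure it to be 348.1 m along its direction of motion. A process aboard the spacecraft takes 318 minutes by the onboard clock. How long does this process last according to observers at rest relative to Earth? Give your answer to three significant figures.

From L = L₀/γ: γ = 770/348.1 = 2.21201.
The same γ dilates the second interval: 2.21201 × 318 minutes = 703 minutes.

703 minutes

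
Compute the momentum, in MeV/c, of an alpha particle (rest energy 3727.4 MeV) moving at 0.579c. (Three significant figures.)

2650 MeV/c

With β = 0.579, γ = 1/√(1 − 0.579²) = 1/√0.664759 = 1.2265.
Momentum: p = γβ·mc = 1.2265 × 0.579 × 3727.4 MeV/c = 2650 MeV/c.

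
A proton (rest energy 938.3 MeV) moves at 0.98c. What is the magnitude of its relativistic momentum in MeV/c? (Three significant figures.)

With β = 0.98, γ = 1/√(1 − 0.98²) = 1/√0.0396 = 5.0252.
Momentum: p = γβ·mc = 5.0252 × 0.98 × 938.3 MeV/c = 4620 MeV/c.

4620 MeV/c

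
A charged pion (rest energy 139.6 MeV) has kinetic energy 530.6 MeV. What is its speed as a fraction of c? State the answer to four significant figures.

K = (γ−1)mc², so γ = 1 + 530.6/139.6 = 4.8009.
Then v/c = √(1 − γ⁻²) = √(1 − 0.0433865) = √0.9566135 = 0.9781.

0.9781c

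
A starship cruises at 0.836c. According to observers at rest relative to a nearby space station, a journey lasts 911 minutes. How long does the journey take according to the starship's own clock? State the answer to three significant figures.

Lorentz factor: γ = (1 − 0.698896)^(−1/2) = 1.8224.
The moving clock records proper time: Δτ = Δt/γ = 911/1.8224 = 500 minutes.

500 minutes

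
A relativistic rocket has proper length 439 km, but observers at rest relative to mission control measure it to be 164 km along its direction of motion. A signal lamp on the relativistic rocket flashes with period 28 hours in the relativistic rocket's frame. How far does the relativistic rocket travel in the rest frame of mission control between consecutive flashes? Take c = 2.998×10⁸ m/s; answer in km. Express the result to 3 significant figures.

7.50×10^10 km

Length contraction gives γ = L₀/L = 439/164 = 2.67683.
β = √(1 − 1/γ²) = 0.9276. Lab-frame period = γτ = 2.67683×28 hours = 74.951 hours. Distance = βc × γτ = 0.9276 × 2.998×10⁸ m/s × 269823.6 s = 7.5036×10^13 m = 7.50×10^10 km.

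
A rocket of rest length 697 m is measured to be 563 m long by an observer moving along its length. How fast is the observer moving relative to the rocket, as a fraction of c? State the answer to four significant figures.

Length contraction gives γ = L₀/L = 697/563 = 1.238.
β = √(1 − 1/γ²) = √0.347533 = 0.5895.

0.5895c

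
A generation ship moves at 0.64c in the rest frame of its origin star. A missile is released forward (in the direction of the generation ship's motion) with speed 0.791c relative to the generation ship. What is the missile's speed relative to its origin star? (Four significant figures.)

0.9500c

Relativistic velocity addition: u = (u' + v)/(1 + u'v/c²), with u' = 0.791c and v = 0.64c.
Numerator: 0.791 + 0.64 = 1.431. Denominator: 1 + (0.791)(0.64) = 1.50624.
u = 1.431/1.50624 = 0.95005, so the speed is 0.9500c.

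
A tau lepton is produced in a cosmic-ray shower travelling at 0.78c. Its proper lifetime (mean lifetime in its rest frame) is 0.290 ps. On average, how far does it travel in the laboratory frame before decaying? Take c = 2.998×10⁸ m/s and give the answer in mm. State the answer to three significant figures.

0.108 mm

Lorentz factor: γ = (1 − 0.6084)^(−1/2) = 1.598.
Lab-frame lifetime: Δt = γτ = 1.598 × 0.290 ps = 0.46342 ps.
Distance: d = vΔt = 0.78 × 2.998×10⁸ m/s × 4.6342×10^-13 s = 1.08×10^-4 m = 0.108 mm.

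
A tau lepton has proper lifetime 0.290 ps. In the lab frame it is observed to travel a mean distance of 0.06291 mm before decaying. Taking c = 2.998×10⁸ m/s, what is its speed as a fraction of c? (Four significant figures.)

d = βγcτ ⇒ βγ = d/(cτ) = 6.291×10^-5 m / (8.6942×10^-5 m) = 0.72359.
β = (βγ)/√(1+(βγ)²) = 0.72359/√1.523582 = 0.5862.

0.5862c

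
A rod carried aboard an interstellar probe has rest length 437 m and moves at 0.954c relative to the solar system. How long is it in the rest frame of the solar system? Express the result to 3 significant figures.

γ = 1/√(1 − β²) = 1/√(1 − 0.910116) = 1/√0.089884 = 1/0.299807 = 3.3355.
Length contraction: L = L₀/γ = 437/3.3355 = 131 m.

131 m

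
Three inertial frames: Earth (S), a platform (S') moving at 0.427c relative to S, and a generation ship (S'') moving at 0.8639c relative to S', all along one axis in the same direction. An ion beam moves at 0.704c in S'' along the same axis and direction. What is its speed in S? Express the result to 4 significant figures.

First combine the ion beam and generation ship (S''→S'): u₁ = (0.704 + 0.8639)/(1 + 0.704×0.8639) = 1.5679/1.6081856 = 0.97495.
Then combine with the platform (S'→S): u = (0.97495 + 0.427)/(1 + 0.97495×0.427) = 1.40195/1.41630365 = 0.98987.

0.9899c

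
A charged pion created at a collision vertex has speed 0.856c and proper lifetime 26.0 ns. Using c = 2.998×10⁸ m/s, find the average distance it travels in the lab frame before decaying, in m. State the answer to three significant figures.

12.9 m

With β = 0.856, γ = 1/√(1 − 0.856²) = 1/√0.267264 = 1.9343.
Lab-frame lifetime: Δt = γτ = 1.9343 × 26.0 ns = 50.292 ns.
Distance: d = vΔt = 0.856 × 2.998×10⁸ m/s × 5.0292×10^-8 s = 12.9 m.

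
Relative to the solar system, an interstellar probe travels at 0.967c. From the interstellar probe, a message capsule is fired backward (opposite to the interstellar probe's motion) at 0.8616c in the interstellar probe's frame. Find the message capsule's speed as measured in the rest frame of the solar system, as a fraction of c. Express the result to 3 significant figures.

In units of c, u = (u' + v)/(1 + u'v) with u' = −0.8616 and v = 0.967.
Numerator: −0.8616 + 0.967 = 0.1054. Denominator: 1 + (−0.8616)(0.967) = 0.1668328.
u = 0.1054/0.1668328 = 0.63177, so the speed is 0.632c.

0.632c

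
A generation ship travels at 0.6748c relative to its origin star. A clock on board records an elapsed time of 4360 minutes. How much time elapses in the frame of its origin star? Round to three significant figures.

5910 minutes

Lorentz factor: γ = (1 − 0.45535504)^(−1/2) = 1.355.
Time dilation: Δt = γ·Δτ = 1.355 × 4360 = 5910 minutes.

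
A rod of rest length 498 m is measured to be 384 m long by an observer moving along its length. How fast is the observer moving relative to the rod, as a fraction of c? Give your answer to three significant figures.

0.637c

Length contraction gives γ = L₀/L = 498/384 = 1.2969.
β = √(1 − 1/γ²) = √0.405452 = 0.637.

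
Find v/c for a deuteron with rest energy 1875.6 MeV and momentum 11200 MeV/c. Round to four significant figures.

βγ = pc/(mc²) = 11200/1875.6 = 5.9714.
Since γ² = 1 + (βγ)² = 36.6576, γ = √36.6576 = 6.05455, and β = (βγ)/γ = 5.9714/6.05455 = 0.9863.

0.9863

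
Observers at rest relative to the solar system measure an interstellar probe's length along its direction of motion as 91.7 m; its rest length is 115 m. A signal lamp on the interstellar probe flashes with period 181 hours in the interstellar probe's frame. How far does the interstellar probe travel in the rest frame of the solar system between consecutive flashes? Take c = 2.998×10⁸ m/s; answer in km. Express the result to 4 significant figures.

1.478×10^11 km

γ = L₀/L = 115/91.7 = 1.25409.
β = √(1 − 1/γ²) = 0.60346. Lab-frame period = γτ = 1.25409×181 hours = 226.99 hours. Distance = βc × γτ = 0.60346 × 2.998×10⁸ m/s × 817164 s = 1.4784×10^14 m = 1.478×10^11 km.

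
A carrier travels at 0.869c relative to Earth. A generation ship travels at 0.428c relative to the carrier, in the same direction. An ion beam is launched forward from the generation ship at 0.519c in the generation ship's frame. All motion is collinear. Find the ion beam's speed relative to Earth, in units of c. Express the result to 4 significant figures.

Compose velocities in two stages. Stage 1 (into S'): u₁ = (0.519+0.428)/(1+0.519×0.428) = 0.77488.
Stage 2 (into S): u = (0.77488+0.869)/(1+0.77488×0.869) = 0.98238, so the speed is 0.9824c.

0.9824c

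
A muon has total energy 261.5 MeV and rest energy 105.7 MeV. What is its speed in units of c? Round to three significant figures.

0.915c

Total energy E = γmc² gives γ = 261.5/105.7 = 2.474.
Hence β = √(1 − 1/γ²) = √(1 − 0.163381) = √0.836619 = 0.915.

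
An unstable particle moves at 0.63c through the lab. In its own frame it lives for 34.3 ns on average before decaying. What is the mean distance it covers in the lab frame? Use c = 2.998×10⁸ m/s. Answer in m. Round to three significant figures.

γ = 1/√(1 − β²) = 1/√(1 − 0.3969) = 1/√0.6031 = 1/0.776595 = 1.2877.
Lab-frame lifetime: Δt = γτ = 1.2877 × 34.3 ns = 44.168 ns.
Distance: d = vΔt = 0.63 × 2.998×10⁸ m/s × 4.4168×10^-8 s = 8.34 m.

8.34 m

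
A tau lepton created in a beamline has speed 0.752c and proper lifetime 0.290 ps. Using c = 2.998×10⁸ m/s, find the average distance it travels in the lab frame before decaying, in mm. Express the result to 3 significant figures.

0.0992 mm

γ = 1/√(1 − β²) = 1/√(1 − 0.565504) = 1/√0.434496 = 1/0.659163 = 1.5171.
Lab-frame lifetime: Δt = γτ = 1.5171 × 0.290 ps = 0.43996 ps.
Distance: d = vΔt = 0.752 × 2.998×10⁸ m/s × 4.3996×10^-13 s = 9.92×10^-5 m = 0.0992 mm.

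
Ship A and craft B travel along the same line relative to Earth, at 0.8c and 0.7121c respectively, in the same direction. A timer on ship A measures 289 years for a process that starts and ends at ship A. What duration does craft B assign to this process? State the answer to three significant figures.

295 years

Transform ship A's velocity into craft B's frame: (0.8 − 0.7121)/(1 − 0.8·0.7121) = 0.0879/0.43032, so the relative speed is 0.20427c.
At |u| = 0.20427c, γ = (1 − 0.0417262)^(−1/2) = 1.0215.
The clock on ship A records proper time, so craft B measures Δt = γΔτ = 1.0215 × 289 = 295 years.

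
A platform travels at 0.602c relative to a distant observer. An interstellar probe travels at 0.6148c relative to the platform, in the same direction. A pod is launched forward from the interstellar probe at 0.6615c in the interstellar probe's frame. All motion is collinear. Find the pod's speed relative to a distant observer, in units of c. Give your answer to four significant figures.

0.9761c

Apply u = (u'+v)/(1+u'v) twice. Pod in the platform frame: (0.6615+0.6148)/(1+0.6615·0.6148) = 1.2763/1.4066902 = 0.90731c.
That velocity, transformed to the rest frame of a distant observer: (0.90731+0.602)/(1+0.90731·0.602) = 1.50931/1.54620062 = 0.97614c.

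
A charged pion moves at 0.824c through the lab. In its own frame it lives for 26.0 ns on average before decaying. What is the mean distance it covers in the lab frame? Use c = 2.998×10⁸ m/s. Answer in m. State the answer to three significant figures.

β² = 0.678976, so γ = 1/√0.321024 = 1.7649.
Lab-frame lifetime: Δt = γτ = 1.7649 × 26.0 ns = 45.887 ns.
Distance: d = vΔt = 0.824 × 2.998×10⁸ m/s × 4.5887×10^-8 s = 11.3 m.

11.3 m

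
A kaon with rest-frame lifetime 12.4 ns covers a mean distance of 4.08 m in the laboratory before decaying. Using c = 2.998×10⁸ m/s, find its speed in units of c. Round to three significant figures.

0.739c

d = βγcτ ⇒ βγ = d/(cτ) = 4.080 m / (3.71752 m) = 1.0975.
β = (βγ)/√(1+(βγ)²) = 1.0975/√2.20451 = 0.739.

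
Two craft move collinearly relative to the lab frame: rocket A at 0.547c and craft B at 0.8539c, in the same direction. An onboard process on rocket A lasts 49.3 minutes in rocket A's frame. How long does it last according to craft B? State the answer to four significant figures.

60.30 minutes

Speed of rocket A in craft B's frame: u = (v_A − v_B)/(1 − v_A v_B/c²) = (0.547 − 0.8539)/(1 − 0.547×0.8539) = −0.3069/0.5329167 = −0.57589; |u| = 0.57589c.
γ for this relative speed: γ = 1/√(1 − 0.331649) = 1.2232.
The clock on rocket A records proper time, so craft B measures Δt = γΔτ = 1.2232 × 49.3 = 60.30 minutes.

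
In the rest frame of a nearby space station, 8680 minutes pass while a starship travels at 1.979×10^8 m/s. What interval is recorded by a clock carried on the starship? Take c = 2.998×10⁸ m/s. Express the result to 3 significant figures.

6520 minutes

β = v/c = (1.979×10^8 m/s)/(2.998×10⁸ m/s) = 0.660107.
With β = 0.660107, γ = 1/√(1 − 0.660107²) = 1/√0.5642587 = 1.3313.
The starship's clock runs slow as seen from a nearby space station, so Δτ = Δt/γ = 8680/1.3313 = 6520 minutes.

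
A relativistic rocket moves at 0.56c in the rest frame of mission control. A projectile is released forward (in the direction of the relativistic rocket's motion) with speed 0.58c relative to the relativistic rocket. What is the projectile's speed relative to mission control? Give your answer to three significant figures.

0.861c

In units of c, u = (u' + v)/(1 + u'v) with u' = 0.58 and v = 0.56.
Numerator: 0.58 + 0.56 = 1.14. Denominator: 1 + (0.58)(0.56) = 1.3248.
u = 1.14/1.3248 = 0.86051, so the speed is 0.861c.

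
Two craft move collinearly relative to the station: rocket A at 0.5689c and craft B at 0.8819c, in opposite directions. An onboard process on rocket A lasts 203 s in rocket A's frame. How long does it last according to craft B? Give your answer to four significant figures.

786.3 s

Transform rocket A's velocity into craft B's frame: (0.5689 + 0.8819)/(1 + 0.5689·0.8819) = 1.4508/1.50171291, so the relative speed is 0.9661c.
γ for this relative speed: γ = 1/√(1 − 0.933349) = 3.8734.
The clock on rocket A records proper time, so craft B measures Δt = γΔτ = 3.8734 × 203 = 786.3 s.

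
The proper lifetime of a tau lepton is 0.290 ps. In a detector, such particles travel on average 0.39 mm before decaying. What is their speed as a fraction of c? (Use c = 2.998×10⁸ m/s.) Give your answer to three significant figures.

d = βγcτ ⇒ βγ = d/(cτ) = 3.900×10^-4 m / (8.6942×10^-5 m) = 4.4857.
β = (βγ)/√(1+(βγ)²) = 4.4857/√21.1215 = 0.976.

0.976c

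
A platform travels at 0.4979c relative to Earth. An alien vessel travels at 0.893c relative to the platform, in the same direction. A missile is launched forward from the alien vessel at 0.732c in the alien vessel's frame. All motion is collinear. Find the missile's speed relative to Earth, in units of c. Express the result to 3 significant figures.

Compose velocities in two stages. Stage 1 (into S'): u₁ = (0.732+0.893)/(1+0.732×0.893) = 0.98266.
Stage 2 (into S): u = (0.98266+0.4979)/(1+0.98266×0.4979) = 0.99415, so the speed is 0.994c.

0.994c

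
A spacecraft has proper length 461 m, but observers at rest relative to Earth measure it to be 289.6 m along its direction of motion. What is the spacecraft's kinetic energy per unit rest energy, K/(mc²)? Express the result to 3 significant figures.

0.592

Length contraction gives γ = L₀/L = 461/289.6 = 1.59185.
Since K = (γ−1)mc², K/(mc²) = 1.59185 − 1 = 0.592.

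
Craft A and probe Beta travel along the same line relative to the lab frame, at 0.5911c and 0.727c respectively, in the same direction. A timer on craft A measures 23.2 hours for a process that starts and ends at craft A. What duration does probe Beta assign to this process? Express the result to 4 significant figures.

23.89 hours

The velocity of craft A relative to probe Beta is (0.5911 − 0.727)c / (1 − 0.5911×0.727) = −0.23831c; relative speed 0.23831c.
γ for this relative speed: γ = 1/√(1 − 0.0567917) = 1.0297.
Craft A's interval is proper; time dilation gives Δt_B = γΔτ = 1.0297 × 23.2 hours = 23.89 hours.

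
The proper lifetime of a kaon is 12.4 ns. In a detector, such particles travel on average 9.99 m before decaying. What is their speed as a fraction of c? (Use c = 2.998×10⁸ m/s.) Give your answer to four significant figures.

d = βγcτ ⇒ βγ = d/(cτ) = 9.990 m / (3.71752 m) = 2.6873.
β = (βγ)/√(1+(βγ)²) = 2.6873/√8.22158 = 0.9372.

0.9372c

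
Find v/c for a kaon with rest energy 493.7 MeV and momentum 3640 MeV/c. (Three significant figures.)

0.991

pc/(mc²) = 3640/493.7 = 7.3729 = βγ = β/√(1−β²).
So β² = x²/(1 + x²) with x = 7.3729: x² = 54.3597, β² = 54.3597/55.3597 = 0.981936, β = 0.991.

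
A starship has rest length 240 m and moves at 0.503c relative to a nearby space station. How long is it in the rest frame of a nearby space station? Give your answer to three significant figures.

207 m

γ = 1/√(1 − β²) = 1/√(1 − 0.253009) = 1/√0.746991 = 1/0.864286 = 1.157.
Along the direction of motion the measured length is L₀/γ = 240/1.157 = 207 m.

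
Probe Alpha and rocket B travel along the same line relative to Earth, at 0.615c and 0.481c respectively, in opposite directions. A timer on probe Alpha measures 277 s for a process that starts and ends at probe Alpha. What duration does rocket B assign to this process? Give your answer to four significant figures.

519.2 s

Transform probe Alpha's velocity into rocket B's frame: (0.615 + 0.481)/(1 + 0.615·0.481) = 1.096/1.295815, so the relative speed is 0.8458c.
γ for this relative speed: γ = 1/√(1 − 0.715378) = 1.8744.
Probe Alpha's interval is proper; time dilation gives Δt_B = γΔτ = 1.8744 × 277 s = 519.2 s.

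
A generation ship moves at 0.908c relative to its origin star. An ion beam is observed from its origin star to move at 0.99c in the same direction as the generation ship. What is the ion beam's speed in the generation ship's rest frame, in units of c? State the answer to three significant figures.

0.811c

Transform to the generation ship's frame: u' = (u − v)/(1 − uv/c²).
u' = (0.99 − 0.908)/(1 − 0.99×0.908) = 0.082/0.10108 = 0.81124.
Speed in the generation ship's frame: 0.811c (in the same direction).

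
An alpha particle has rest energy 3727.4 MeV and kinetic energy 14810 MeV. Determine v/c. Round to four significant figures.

K = (γ−1)mc², so γ = 1 + 14810/3727.4 = 4.9733.
Then v/c = √(1 − γ⁻²) = √(1 − 0.0404306) = √0.9595694 = 0.9796.

0.9796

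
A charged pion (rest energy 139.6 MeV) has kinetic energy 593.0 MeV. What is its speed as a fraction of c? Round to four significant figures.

0.9817c

γ = 1 + K/(mc²) = 1 + 593.0/139.6 = 5.2479.
β = √(1 − 1/γ²) = √(1 − 0.0363102) = √0.9636898 = 0.9817.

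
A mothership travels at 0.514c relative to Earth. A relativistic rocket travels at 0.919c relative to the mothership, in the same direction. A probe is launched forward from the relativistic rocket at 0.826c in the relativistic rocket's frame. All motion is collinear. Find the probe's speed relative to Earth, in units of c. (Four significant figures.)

First combine the probe and relativistic rocket (S''→S'): u₁ = (0.826 + 0.919)/(1 + 0.826×0.919) = 1.745/1.759094 = 0.99199.
Then combine with the mothership (S'→S): u = (0.99199 + 0.514)/(1 + 0.99199×0.514) = 1.50599/1.50988286 = 0.99742.

0.9974c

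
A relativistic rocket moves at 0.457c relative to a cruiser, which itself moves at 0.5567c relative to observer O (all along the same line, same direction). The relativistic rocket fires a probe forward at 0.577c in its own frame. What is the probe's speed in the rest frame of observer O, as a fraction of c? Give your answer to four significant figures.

Compose velocities in two stages. Stage 1 (into S'): u₁ = (0.577+0.457)/(1+0.577×0.457) = 0.81824.
Stage 2 (into S): u = (0.81824+0.5567)/(1+0.81824×0.5567) = 0.94464, so the speed is 0.9446c.

0.9446c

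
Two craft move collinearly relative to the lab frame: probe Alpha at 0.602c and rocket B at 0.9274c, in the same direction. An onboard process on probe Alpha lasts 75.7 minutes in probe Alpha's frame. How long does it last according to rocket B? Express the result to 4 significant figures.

111.9 minutes

The velocity of probe Alpha relative to rocket B is (0.602 − 0.9274)c / (1 − 0.602×0.9274) = −0.73669c; relative speed 0.73669c.
γ for this relative speed: γ = 1/√(1 − 0.542712) = 1.4788.
Probe Alpha's interval is proper; time dilation gives Δt_B = γΔτ = 1.4788 × 75.7 minutes = 111.9 minutes.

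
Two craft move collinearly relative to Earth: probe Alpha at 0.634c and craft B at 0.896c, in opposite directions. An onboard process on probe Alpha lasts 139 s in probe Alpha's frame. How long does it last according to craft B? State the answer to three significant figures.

Transform probe Alpha's velocity into craft B's frame: (0.634 + 0.896)/(1 + 0.634·0.896) = 1.53/1.568064, so the relative speed is 0.97573c.
At |u| = 0.97573c, γ = (1 − 0.952049)^(−1/2) = 4.5667.
The clock on probe Alpha records proper time, so craft B measures Δt = γΔτ = 4.5667 × 139 = 635 s.

635 s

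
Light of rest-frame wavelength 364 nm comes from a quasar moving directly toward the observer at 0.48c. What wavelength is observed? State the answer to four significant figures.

215.8 nm

Relativistic Doppler for wavelength: λ_obs = λ_src · √((1−β)/(1+β)).
With β = 0.48: factor = √(0.52/1.48) = 0.59275.
λ_obs = 364 × 0.59275 = 215.8 nm.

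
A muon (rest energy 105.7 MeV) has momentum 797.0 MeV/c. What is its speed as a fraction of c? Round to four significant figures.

0.9913c

βγ = pc/(mc²) = 797.0/105.7 = 7.5402.
Since γ² = 1 + (βγ)² = 57.8546, γ = √57.8546 = 7.60622, and β = (βγ)/γ = 7.5402/7.60622 = 0.9913.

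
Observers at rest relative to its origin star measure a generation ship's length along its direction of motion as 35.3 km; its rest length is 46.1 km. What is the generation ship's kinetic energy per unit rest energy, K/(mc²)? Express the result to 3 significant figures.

0.306

Length contraction gives γ = L₀/L = 46.1/35.3 = 1.30595.
K/(mc²) = γ − 1 = 1.30595 − 1 = 0.306.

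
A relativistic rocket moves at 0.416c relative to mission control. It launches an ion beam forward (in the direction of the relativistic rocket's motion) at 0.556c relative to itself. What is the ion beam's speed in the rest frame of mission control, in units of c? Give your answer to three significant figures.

0.789c

Relativistic velocity addition: u = (u' + v)/(1 + u'v/c²), with u' = 0.556c and v = 0.416c.
Numerator: 0.556 + 0.416 = 0.972. Denominator: 1 + (0.556)(0.416) = 1.231296.
u = 0.972/1.231296 = 0.78941, so the speed is 0.789c.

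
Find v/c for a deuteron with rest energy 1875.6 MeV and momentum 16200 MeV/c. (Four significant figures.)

0.9934

pc/(mc²) = 16200/1875.6 = 8.6372 = βγ = β/√(1−β²).
So β² = x²/(1 + x²) with x = 8.6372: x² = 74.6012, β² = 74.6012/75.6012 = 0.986773, β = 0.9934.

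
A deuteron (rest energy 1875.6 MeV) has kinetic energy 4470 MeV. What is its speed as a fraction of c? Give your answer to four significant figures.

γ = 1 + K/(mc²) = 1 + 4470/1875.6 = 3.3832.
β = √(1 − 1/γ²) = √(1 − 0.0873664) = √0.9126336 = 0.9553.

0.9553c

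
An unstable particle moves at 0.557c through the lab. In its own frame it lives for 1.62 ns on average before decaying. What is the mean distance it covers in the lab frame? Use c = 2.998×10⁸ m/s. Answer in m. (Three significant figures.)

0.326 m

With β = 0.557, γ = 1/√(1 − 0.557²) = 1/√0.689751 = 1.2041.
Lab-frame lifetime: Δt = γτ = 1.2041 × 1.62 ns = 1.9506 ns.
Distance: d = vΔt = 0.557 × 2.998×10⁸ m/s × 1.9506×10^-9 s = 0.326 m.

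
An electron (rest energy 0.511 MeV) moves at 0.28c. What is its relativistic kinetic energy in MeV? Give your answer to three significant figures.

0.0213 MeV

β² = 0.0784, so γ = 1/√0.9216 = 1.041667.
Kinetic energy: K = (γ − 1)mc² = (1.041667 − 1) × 0.511 MeV = 0.041667 × 0.511 = 0.0213 MeV.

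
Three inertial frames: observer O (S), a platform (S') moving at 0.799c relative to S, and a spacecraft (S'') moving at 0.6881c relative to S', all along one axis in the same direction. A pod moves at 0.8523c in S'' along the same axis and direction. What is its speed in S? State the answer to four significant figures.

0.9967c

First combine the pod and spacecraft (S''→S'): u₁ = (0.8523 + 0.6881)/(1 + 0.8523×0.6881) = 1.5404/1.58646763 = 0.97096.
Then combine with the platform (S'→S): u = (0.97096 + 0.799)/(1 + 0.97096×0.799) = 1.76996/1.77579704 = 0.99671.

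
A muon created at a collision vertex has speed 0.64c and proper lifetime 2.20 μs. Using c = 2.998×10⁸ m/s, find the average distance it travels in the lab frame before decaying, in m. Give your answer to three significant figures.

γ = 1/√(1 − β²) = 1/√(1 − 0.4096) = 1/√0.5904 = 1/0.768375 = 1.3014.
Lab-frame lifetime: Δt = γτ = 1.3014 × 2.20 μs = 2.8631 μs.
Distance: d = vΔt = 0.64 × 2.998×10⁸ m/s × 2.8631×10^-6 s = 549 m.

549 m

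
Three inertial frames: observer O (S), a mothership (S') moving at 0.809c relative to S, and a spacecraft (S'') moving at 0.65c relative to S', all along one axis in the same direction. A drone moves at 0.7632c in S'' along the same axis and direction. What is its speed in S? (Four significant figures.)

Apply u = (u'+v)/(1+u'v) twice. Drone in the mothership frame: (0.7632+0.65)/(1+0.7632·0.65) = 1.4132/1.49608 = 0.9446c.
That velocity, transformed to the rest frame of observer O: (0.9446+0.809)/(1+0.9446·0.809) = 1.7536/1.7641814 = 0.994c.

0.9940c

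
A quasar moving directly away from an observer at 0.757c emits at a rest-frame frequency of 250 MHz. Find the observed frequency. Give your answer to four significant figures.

92.97 MHz

Relativistic Doppler (source moving away): f_obs = f_src · √((1−β)/(1+β)).
With β = 0.757: factor = √(0.243/1.757) = 0.37189.
f_obs = 250 × 0.37189 = 92.97 MHz.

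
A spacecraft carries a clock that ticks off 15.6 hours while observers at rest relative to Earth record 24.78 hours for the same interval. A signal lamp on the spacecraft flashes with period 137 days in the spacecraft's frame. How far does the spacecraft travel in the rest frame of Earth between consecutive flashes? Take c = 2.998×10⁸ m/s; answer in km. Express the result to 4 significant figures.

The time-dilation ratio gives γ = 24.78/15.6 = 1.58846.
β = √(1 − 1/γ²) = 0.77697. Lab-frame period = γτ = 1.58846×137 days = 217.62 days. Distance = βc × γτ = 0.77697 × 2.998×10⁸ m/s × 18802368 s = 4.3797×10^15 m = 4.380×10^12 km.

4.380×10^12 km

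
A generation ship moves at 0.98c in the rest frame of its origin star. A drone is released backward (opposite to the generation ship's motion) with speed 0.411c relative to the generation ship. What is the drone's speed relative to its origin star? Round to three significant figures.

0.953c

Relativistic velocity addition: u = (u' + v)/(1 + u'v/c²), with u' = −0.411c and v = 0.98c.
Numerator: −0.411 + 0.98 = 0.569. Denominator: 1 + (−0.411)(0.98) = 0.59722.
u = 0.569/0.59722 = 0.95275, so the speed is 0.953c.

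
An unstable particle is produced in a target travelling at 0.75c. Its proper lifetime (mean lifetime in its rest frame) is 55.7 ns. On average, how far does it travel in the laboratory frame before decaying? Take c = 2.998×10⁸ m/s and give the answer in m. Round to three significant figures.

With β = 0.75, γ = 1/√(1 − 0.75²) = 1/√0.4375 = 1.5119.
Lab-frame lifetime: Δt = γτ = 1.5119 × 55.7 ns = 84.213 ns.
Distance: d = vΔt = 0.75 × 2.998×10⁸ m/s × 8.4213×10^-8 s = 18.9 m.

18.9 m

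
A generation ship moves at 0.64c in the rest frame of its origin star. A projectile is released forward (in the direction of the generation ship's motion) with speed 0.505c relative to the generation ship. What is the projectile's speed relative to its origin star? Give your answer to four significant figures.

0.8653c

In units of c, u = (u' + v)/(1 + u'v) with u' = 0.505 and v = 0.64.
Numerator: 0.505 + 0.64 = 1.145. Denominator: 1 + (0.505)(0.64) = 1.3232.
u = 1.145/1.3232 = 0.86533, so the speed is 0.8653c.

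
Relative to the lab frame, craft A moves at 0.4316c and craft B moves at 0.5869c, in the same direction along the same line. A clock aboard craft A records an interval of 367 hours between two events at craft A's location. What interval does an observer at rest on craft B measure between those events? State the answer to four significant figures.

375.2 hours

Speed of craft A in craft B's frame: u = (v_A − v_B)/(1 − v_A v_B/c²) = (0.4316 − 0.5869)/(1 − 0.4316×0.5869) = −0.1553/0.74669396 = −0.20798; |u| = 0.20798c.
γ for this relative speed: γ = 1/√(1 − 0.0432557) = 1.0224.
Craft A's interval is proper; time dilation gives Δt_B = γΔτ = 1.0224 × 367 hours = 375.2 hours.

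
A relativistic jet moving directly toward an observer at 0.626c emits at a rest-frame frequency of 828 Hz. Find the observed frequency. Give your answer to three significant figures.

Relativistic Doppler (source moving toward): f_obs = f_src · √((1+β)/(1−β)).
With β = 0.626: factor = √(1.626/0.374) = 2.0851.
f_obs = 828 × 2.0851 = 1730 Hz.

1730 Hz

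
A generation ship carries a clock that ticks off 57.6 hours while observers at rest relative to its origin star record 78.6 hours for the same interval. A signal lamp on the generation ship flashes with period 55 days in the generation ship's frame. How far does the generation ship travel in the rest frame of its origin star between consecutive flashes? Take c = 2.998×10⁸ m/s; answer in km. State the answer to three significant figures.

The time-dilation ratio gives γ = 78.6/57.6 = 1.36458.
β = √(1 − 1/γ²) = 0.68042. Lab-frame period = γτ = 1.36458×55 days = 75.052 days. Distance = βc × γτ = 0.68042 × 2.998×10⁸ m/s × 6484492.8 s = 1.3228×10^15 m = 1.32×10^12 km.

1.32×10^12 km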